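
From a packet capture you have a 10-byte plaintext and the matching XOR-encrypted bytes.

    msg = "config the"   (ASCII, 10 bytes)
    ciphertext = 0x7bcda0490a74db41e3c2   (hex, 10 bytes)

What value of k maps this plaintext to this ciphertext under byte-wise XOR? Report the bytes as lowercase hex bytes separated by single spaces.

18 a2 ce 2f 63 13 fb 35 8b a7

Since ciphertext = msg ⊕ k, XORing both sides with msg gives k = msg ⊕ ciphertext.
byte 0: 63 xor 7b = 18
byte 1: 6f xor cd = a2
byte 2: 6e xor a0 = ce
byte 3: 66 xor 49 = 2f
byte 4: 69 xor 0a = 63
byte 5: 67 xor 74 = 13
byte 6: 20 xor db = fb
byte 7: 74 xor 41 = 35
byte 8: 68 xor e3 = 8b
byte 9: 65 xor c2 = a7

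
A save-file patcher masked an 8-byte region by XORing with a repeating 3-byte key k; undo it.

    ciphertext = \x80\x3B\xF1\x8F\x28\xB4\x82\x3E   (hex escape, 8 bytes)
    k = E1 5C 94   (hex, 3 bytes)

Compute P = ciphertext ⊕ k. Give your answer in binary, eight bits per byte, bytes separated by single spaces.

The 3-byte key repeats, so the effective keystream is e1 5c 94 e1 5c 94 e1 5c.
byte 0: 10000000 xor 11100001 = 01100001
byte 1: 00111011 xor 01011100 = 01100111
byte 2: 11110001 xor 10010100 = 01100101
byte 3: 10001111 xor 11100001 = 01101110
byte 4: 00101000 xor 01011100 = 01110100
byte 5: 10110100 xor 10010100 = 00100000
byte 6: 10000010 xor 11100001 = 01100011
byte 7: 00111110 xor 01011100 = 01100010

01100001 01100111 01100101 01101110 01110100 00100000 01100011 01100010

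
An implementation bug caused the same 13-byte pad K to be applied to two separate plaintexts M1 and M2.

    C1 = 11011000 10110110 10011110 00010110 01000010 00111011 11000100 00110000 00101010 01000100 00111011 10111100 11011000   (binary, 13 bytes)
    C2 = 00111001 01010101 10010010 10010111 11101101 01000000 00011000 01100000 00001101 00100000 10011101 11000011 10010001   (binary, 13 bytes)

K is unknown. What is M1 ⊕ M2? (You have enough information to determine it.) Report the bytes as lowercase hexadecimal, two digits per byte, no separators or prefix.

C1 ⊕ C2 = (M1 ⊕ K) ⊕ (M2 ⊕ K) = M1 ⊕ M2 — the shared key cancels under XOR.
d8 xor 39 = e1
b6 xor 55 = e3
9e xor 92 = 0c
16 xor 97 = 81
42 xor ed = af
3b xor 40 = 7b
c4 xor 18 = dc
30 xor 60 = 50
2a xor 0d = 27
44 xor 20 = 64
3b xor 9d = a6
bc xor c3 = 7f
d8 xor 91 = 49

e1e30c81af7bdc502764a67f49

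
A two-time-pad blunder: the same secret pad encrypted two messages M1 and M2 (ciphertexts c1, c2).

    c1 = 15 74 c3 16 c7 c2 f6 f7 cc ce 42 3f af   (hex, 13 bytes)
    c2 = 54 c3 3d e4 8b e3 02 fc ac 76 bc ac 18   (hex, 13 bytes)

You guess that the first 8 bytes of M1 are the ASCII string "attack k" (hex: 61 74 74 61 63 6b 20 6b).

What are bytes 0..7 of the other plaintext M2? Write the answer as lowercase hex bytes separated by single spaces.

First, c1 ⊕ c2 = (M1 ⊕ K) ⊕ (M2 ⊕ K) = M1 ⊕ M2, so the key drops out. Then M2 = (M1 ⊕ M2) ⊕ M1 over the first 8 bytes.
byte 0: (15 xor 54) xor 61 = 41 xor 61 = 20
byte 1: (74 xor c3) xor 74 = b7 xor 74 = c3
byte 2: (c3 xor 3d) xor 74 = fe xor 74 = 8a
byte 3: (16 xor e4) xor 61 = f2 xor 61 = 93
byte 4: (c7 xor 8b) xor 63 = 4c xor 63 = 2f
byte 5: (c2 xor e3) xor 6b = 21 xor 6b = 4a
byte 6: (f6 xor 02) xor 20 = f4 xor 20 = d4
byte 7: (f7 xor fc) xor 6b = 0b xor 6b = 60

20 c3 8a 93 2f 4a d4 60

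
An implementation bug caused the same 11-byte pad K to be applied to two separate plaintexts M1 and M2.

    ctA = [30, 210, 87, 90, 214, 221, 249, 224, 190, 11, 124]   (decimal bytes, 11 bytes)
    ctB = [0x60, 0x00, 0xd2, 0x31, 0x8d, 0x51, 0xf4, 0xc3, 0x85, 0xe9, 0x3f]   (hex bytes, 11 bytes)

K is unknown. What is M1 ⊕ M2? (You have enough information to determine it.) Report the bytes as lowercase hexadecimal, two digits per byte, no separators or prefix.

ctA ⊕ ctB = (M1 ⊕ K) ⊕ (M2 ⊕ K) = M1 ⊕ M2 — the shared key cancels under XOR.
1e ⊕ 60 = 7e
d2 ⊕ 00 = d2
57 ⊕ d2 = 85
5a ⊕ 31 = 6b
d6 ⊕ 8d = 5b
dd ⊕ 51 = 8c
f9 ⊕ f4 = 0d
e0 ⊕ c3 = 23
be ⊕ 85 = 3b
0b ⊕ e9 = e2
7c ⊕ 3f = 43

7ed2856b5b8c0d233be243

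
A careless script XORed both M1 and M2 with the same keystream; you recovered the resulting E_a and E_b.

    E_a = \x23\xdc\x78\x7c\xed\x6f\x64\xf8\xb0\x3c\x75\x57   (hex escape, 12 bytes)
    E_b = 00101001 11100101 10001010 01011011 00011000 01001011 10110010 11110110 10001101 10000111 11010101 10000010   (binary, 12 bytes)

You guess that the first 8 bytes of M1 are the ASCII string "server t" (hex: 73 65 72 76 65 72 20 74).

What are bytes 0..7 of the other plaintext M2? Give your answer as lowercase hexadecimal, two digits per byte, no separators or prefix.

First, E_a ⊕ E_b = (M1 ⊕ K) ⊕ (M2 ⊕ K) = M1 ⊕ M2, so the key drops out. Then M2 = (M1 ⊕ M2) ⊕ M1 over the first 8 bytes.
byte 0: (23 ⊕ 29) ⊕ 73 = 0a ⊕ 73 = 79
byte 1: (dc ⊕ e5) ⊕ 65 = 39 ⊕ 65 = 5c
byte 2: (78 ⊕ 8a) ⊕ 72 = f2 ⊕ 72 = 80
byte 3: (7c ⊕ 5b) ⊕ 76 = 27 ⊕ 76 = 51
byte 4: (ed ⊕ 18) ⊕ 65 = f5 ⊕ 65 = 90
byte 5: (6f ⊕ 4b) ⊕ 72 = 24 ⊕ 72 = 56
byte 6: (64 ⊕ b2) ⊕ 20 = d6 ⊕ 20 = f6
byte 7: (f8 ⊕ f6) ⊕ 74 = 0e ⊕ 74 = 7a

795c80519056f67a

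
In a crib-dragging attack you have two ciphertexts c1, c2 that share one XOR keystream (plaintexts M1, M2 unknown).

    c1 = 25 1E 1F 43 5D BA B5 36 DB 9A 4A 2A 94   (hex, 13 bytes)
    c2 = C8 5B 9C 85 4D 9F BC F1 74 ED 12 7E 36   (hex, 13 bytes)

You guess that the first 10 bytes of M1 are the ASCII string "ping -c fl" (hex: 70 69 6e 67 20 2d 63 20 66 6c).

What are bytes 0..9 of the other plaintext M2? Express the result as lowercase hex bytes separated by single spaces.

9d 2c ed a1 30 08 6a e7 c9 1b

First, c1 ⊕ c2 = (M1 ⊕ K) ⊕ (M2 ⊕ K) = M1 ⊕ M2, so the key drops out. Then M2 = (M1 ⊕ M2) ⊕ M1 over the first 10 bytes.
byte 0: (25 ⊕ c8) ⊕ 70 = ed ⊕ 70 = 9d
byte 1: (1e ⊕ 5b) ⊕ 69 = 45 ⊕ 69 = 2c
byte 2: (1f ⊕ 9c) ⊕ 6e = 83 ⊕ 6e = ed
byte 3: (43 ⊕ 85) ⊕ 67 = c6 ⊕ 67 = a1
byte 4: (5d ⊕ 4d) ⊕ 20 = 10 ⊕ 20 = 30
byte 5: (ba ⊕ 9f) ⊕ 2d = 25 ⊕ 2d = 08
byte 6: (b5 ⊕ bc) ⊕ 63 = 09 ⊕ 63 = 6a
byte 7: (36 ⊕ f1) ⊕ 20 = c7 ⊕ 20 = e7
byte 8: (db ⊕ 74) ⊕ 66 = af ⊕ 66 = c9
byte 9: (9a ⊕ ed) ⊕ 6c = 77 ⊕ 6c = 1b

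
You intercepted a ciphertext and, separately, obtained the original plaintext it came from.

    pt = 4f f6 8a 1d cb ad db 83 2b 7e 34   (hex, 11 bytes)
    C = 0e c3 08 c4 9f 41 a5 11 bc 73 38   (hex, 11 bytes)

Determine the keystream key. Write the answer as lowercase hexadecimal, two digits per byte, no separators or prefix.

Since C = pt ⊕ key, XORing both sides with pt gives key = pt ⊕ C.
01001111 ⊕ 00001110 = 01000001
11110110 ⊕ 11000011 = 00110101
10001010 ⊕ 00001000 = 10000010
00011101 ⊕ 11000100 = 11011001
11001011 ⊕ 10011111 = 01010100
10101101 ⊕ 01000001 = 11101100
11011011 ⊕ 10100101 = 01111110
10000011 ⊕ 00010001 = 10010010
00101011 ⊕ 10111100 = 10010111
01111110 ⊕ 01110011 = 00001101
00110100 ⊕ 00111000 = 00001100

413582d954ec7e92970d0c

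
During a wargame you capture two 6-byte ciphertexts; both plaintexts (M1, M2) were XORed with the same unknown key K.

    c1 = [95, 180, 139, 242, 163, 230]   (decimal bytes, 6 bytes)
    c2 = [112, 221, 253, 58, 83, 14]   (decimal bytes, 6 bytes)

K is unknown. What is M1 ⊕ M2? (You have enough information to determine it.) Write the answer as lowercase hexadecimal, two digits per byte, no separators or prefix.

c1 ⊕ c2 = (M1 ⊕ K) ⊕ (M2 ⊕ K) = M1 ⊕ M2 — the shared key cancels under XOR.
byte 0: 01011111 ^ 01110000 = 00101111
byte 1: 10110100 ^ 11011101 = 01101001
byte 2: 10001011 ^ 11111101 = 01110110
byte 3: 11110010 ^ 00111010 = 11001000
byte 4: 10100011 ^ 01010011 = 11110000
byte 5: 11100110 ^ 00001110 = 11101000

2f6976c8f0e8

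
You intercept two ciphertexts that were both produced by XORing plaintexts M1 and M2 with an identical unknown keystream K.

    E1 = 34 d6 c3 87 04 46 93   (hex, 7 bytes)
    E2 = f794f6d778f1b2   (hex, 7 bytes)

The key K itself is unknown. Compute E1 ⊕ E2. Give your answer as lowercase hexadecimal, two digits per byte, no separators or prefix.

E1 ⊕ E2 = (M1 ⊕ K) ⊕ (M2 ⊕ K) = M1 ⊕ M2 — the shared key cancels under XOR.
byte 0: 34 xor f7 = c3
byte 1: d6 xor 94 = 42
byte 2: c3 xor f6 = 35
byte 3: 87 xor d7 = 50
byte 4: 04 xor 78 = 7c
byte 5: 46 xor f1 = b7
byte 6: 93 xor b2 = 21

c34235507cb721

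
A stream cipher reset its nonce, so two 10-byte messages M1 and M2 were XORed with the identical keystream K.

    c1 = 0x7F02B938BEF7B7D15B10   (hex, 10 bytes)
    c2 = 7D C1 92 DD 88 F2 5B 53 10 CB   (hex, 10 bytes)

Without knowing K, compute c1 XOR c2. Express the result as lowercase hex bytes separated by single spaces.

c1 ⊕ c2 = (M1 ⊕ K) ⊕ (M2 ⊕ K) = M1 ⊕ M2 — the shared key cancels under XOR.
01111111 ⊕ 01111101 = 00000010
00000010 ⊕ 11000001 = 11000011
10111001 ⊕ 10010010 = 00101011
00111000 ⊕ 11011101 = 11100101
10111110 ⊕ 10001000 = 00110110
11110111 ⊕ 11110010 = 00000101
10110111 ⊕ 01011011 = 11101100
11010001 ⊕ 01010011 = 10000010
01011011 ⊕ 00010000 = 01001011
00010000 ⊕ 11001011 = 11011011

02 c3 2b e5 36 05 ec 82 4b db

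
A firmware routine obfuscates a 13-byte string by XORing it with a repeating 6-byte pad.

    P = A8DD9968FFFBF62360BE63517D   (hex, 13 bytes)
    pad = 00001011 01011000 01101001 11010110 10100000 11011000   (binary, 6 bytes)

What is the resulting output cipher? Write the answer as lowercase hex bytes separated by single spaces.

The 6-byte key repeats, so the effective keystream is 0b 58 69 d6 a0 d8 0b 58 69 d6 a0 d8 0b.
byte 0: a8 ⊕ 0b = a3
byte 1: dd ⊕ 58 = 85
byte 2: 99 ⊕ 69 = f0
byte 3: 68 ⊕ d6 = be
byte 4: ff ⊕ a0 = 5f
byte 5: fb ⊕ d8 = 23
byte 6: f6 ⊕ 0b = fd
byte 7: 23 ⊕ 58 = 7b
byte 8: 60 ⊕ 69 = 09
byte 9: be ⊕ d6 = 68
byte 10: 63 ⊕ a0 = c3
byte 11: 51 ⊕ d8 = 89
byte 12: 7d ⊕ 0b = 76

a3 85 f0 be 5f 23 fd 7b 09 68 c3 89 76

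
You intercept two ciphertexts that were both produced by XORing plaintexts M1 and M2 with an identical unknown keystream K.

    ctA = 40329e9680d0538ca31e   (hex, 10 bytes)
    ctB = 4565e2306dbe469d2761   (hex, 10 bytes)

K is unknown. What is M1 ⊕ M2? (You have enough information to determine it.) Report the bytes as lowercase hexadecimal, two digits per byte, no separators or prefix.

05577ca6ed6e1511847f

ctA ⊕ ctB = (M1 ⊕ K) ⊕ (M2 ⊕ K) = M1 ⊕ M2 — the shared key cancels under XOR.
byte 0: 40 xor 45 = 05
byte 1: 32 xor 65 = 57
byte 2: 9e xor e2 = 7c
byte 3: 96 xor 30 = a6
byte 4: 80 xor 6d = ed
byte 5: d0 xor be = 6e
byte 6: 53 xor 46 = 15
byte 7: 8c xor 9d = 11
byte 8: a3 xor 27 = 84
byte 9: 1e xor 61 = 7f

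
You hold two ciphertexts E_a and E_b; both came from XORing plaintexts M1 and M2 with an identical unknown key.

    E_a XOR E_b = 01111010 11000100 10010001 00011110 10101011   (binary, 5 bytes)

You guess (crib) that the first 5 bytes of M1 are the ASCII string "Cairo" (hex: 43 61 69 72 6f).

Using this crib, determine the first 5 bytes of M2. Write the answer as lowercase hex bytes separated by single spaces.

39 a5 f8 6c c4

Since E_a ⊕ E_b = M1 ⊕ M2, XORing with the guessed M1 bytes yields the corresponding M2 bytes: M2 = (E_a ⊕ E_b) ⊕ M1.
byte 0: 7a ⊕ 43 = 39
byte 1: c4 ⊕ 61 = a5
byte 2: 91 ⊕ 69 = f8
byte 3: 1e ⊕ 72 = 6c
byte 4: ab ⊕ 6f = c4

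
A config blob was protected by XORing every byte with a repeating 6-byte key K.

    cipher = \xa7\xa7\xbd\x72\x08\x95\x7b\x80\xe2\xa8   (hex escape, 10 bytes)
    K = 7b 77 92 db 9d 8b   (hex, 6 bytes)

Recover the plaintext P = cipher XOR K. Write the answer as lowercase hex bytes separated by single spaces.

dc d0 2f a9 95 1e 00 f7 70 73

The 6-byte key repeats, so the effective keystream is 7b 77 92 db 9d 8b 7b 77 92 db.
byte 0: 10100111 ^ 01111011 = 11011100
byte 1: 10100111 ^ 01110111 = 11010000
byte 2: 10111101 ^ 10010010 = 00101111
byte 3: 01110010 ^ 11011011 = 10101001
byte 4: 00001000 ^ 10011101 = 10010101
byte 5: 10010101 ^ 10001011 = 00011110
byte 6: 01111011 ^ 01111011 = 00000000
byte 7: 10000000 ^ 01110111 = 11110111
byte 8: 11100010 ^ 10010010 = 01110000
byte 9: 10101000 ^ 11011011 = 01110011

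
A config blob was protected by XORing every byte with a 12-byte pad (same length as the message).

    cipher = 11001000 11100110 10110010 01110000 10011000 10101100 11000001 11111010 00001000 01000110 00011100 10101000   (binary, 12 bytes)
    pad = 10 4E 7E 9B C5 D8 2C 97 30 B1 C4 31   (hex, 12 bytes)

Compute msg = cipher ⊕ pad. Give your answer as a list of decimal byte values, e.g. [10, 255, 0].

11001000 xor 00010000 = 11011000
11100110 xor 01001110 = 10101000
10110010 xor 01111110 = 11001100
01110000 xor 10011011 = 11101011
10011000 xor 11000101 = 01011101
10101100 xor 11011000 = 01110100
11000001 xor 00101100 = 11101101
11111010 xor 10010111 = 01101101
00001000 xor 00110000 = 00111000
01000110 xor 10110001 = 11110111
00011100 xor 11000100 = 11011000
10101000 xor 00110001 = 10011001

[216, 168, 204, 235, 93, 116, 237, 109, 56, 247, 216, 153]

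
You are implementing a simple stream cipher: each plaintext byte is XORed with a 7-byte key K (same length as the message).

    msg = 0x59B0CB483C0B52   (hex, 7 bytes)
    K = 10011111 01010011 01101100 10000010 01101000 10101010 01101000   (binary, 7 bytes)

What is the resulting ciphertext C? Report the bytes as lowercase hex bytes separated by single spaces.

c6 e3 a7 ca 54 a1 3a

XOR is its own inverse, so applying the key byte-wise gives the result directly.
59 XOR 9f = c6
b0 XOR 53 = e3
cb XOR 6c = a7
48 XOR 82 = ca
3c XOR 68 = 54
0b XOR aa = a1
52 XOR 68 = 3a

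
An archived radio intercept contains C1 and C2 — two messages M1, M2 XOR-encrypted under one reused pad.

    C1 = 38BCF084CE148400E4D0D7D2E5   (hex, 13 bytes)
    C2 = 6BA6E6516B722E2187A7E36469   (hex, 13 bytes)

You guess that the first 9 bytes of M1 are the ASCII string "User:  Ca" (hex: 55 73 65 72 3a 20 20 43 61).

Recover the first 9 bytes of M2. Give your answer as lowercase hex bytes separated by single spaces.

06 69 73 a7 9f 46 8a 62 02

First, C1 ⊕ C2 = (M1 ⊕ K) ⊕ (M2 ⊕ K) = M1 ⊕ M2, so the key drops out. Then M2 = (M1 ⊕ M2) ⊕ M1 over the first 9 bytes.
byte 0: (38 XOR 6b) XOR 55 = 53 XOR 55 = 06
byte 1: (bc XOR a6) XOR 73 = 1a XOR 73 = 69
byte 2: (f0 XOR e6) XOR 65 = 16 XOR 65 = 73
byte 3: (84 XOR 51) XOR 72 = d5 XOR 72 = a7
byte 4: (ce XOR 6b) XOR 3a = a5 XOR 3a = 9f
byte 5: (14 XOR 72) XOR 20 = 66 XOR 20 = 46
byte 6: (84 XOR 2e) XOR 20 = aa XOR 20 = 8a
byte 7: (00 XOR 21) XOR 43 = 21 XOR 43 = 62
byte 8: (e4 XOR 87) XOR 61 = 63 XOR 61 = 02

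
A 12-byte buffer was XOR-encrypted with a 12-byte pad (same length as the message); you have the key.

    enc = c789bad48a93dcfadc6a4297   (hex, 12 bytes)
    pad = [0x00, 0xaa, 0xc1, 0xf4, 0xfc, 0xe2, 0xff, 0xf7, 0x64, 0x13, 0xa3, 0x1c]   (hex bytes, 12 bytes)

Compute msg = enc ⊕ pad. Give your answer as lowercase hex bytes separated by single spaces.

XOR is its own inverse, so applying the key byte-wise gives the result directly.
11000111 xor 00000000 = 11000111
10001001 xor 10101010 = 00100011
10111010 xor 11000001 = 01111011
11010100 xor 11110100 = 00100000
10001010 xor 11111100 = 01110110
10010011 xor 11100010 = 01110001
11011100 xor 11111111 = 00100011
11111010 xor 11110111 = 00001101
11011100 xor 01100100 = 10111000
01101010 xor 00010011 = 01111001
01000010 xor 10100011 = 11100001
10010111 xor 00011100 = 10001011

c7 23 7b 20 76 71 23 0d b8 79 e1 8b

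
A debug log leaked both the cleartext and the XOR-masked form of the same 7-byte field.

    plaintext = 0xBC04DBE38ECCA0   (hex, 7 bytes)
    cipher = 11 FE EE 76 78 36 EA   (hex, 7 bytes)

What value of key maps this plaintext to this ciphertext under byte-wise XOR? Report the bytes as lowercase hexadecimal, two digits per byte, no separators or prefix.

Since cipher = plaintext ⊕ key, XORing both sides with plaintext gives key = plaintext ⊕ cipher.
10111100 ^ 00010001 = 10101101
00000100 ^ 11111110 = 11111010
11011011 ^ 11101110 = 00110101
11100011 ^ 01110110 = 10010101
10001110 ^ 01111000 = 11110110
11001100 ^ 00110110 = 11111010
10100000 ^ 11101010 = 01001010

adfa3595f6fa4a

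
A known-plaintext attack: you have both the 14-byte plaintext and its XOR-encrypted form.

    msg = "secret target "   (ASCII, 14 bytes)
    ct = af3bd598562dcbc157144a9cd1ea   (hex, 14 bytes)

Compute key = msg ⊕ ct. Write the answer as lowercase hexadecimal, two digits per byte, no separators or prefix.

Since ct = msg ⊕ key, XORing both sides with msg gives key = msg ⊕ ct.
73 XOR af = dc
65 XOR 3b = 5e
63 XOR d5 = b6
72 XOR 98 = ea
65 XOR 56 = 33
74 XOR 2d = 59
20 XOR cb = eb
74 XOR c1 = b5
61 XOR 57 = 36
72 XOR 14 = 66
67 XOR 4a = 2d
65 XOR 9c = f9
74 XOR d1 = a5
20 XOR ea = ca

dc5eb6ea3359ebb536662df9a5ca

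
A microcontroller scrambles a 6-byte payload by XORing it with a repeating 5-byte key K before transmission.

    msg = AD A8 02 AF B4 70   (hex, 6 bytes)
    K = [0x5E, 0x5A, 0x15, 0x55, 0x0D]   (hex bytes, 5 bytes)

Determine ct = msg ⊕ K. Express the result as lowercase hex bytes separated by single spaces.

f3 f2 17 fa b9 2e

The 5-byte key repeats, so the effective keystream is 5e 5a 15 55 0d 5e.
byte 0: ad XOR 5e = f3
byte 1: a8 XOR 5a = f2
byte 2: 02 XOR 15 = 17
byte 3: af XOR 55 = fa
byte 4: b4 XOR 0d = b9
byte 5: 70 XOR 5e = 2e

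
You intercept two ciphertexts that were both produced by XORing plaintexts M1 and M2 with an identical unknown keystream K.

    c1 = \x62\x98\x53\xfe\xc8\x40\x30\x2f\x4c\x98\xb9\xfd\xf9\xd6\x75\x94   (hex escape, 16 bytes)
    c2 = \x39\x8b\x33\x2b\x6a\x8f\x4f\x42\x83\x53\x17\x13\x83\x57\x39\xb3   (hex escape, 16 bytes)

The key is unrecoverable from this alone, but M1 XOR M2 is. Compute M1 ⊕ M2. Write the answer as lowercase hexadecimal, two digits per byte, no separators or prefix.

5b1360d5a2cf7f6dcfcbaeee7a814c27

c1 ⊕ c2 = (M1 ⊕ K) ⊕ (M2 ⊕ K) = M1 ⊕ M2 — the shared key cancels under XOR.
01100010 ⊕ 00111001 = 01011011
10011000 ⊕ 10001011 = 00010011
01010011 ⊕ 00110011 = 01100000
11111110 ⊕ 00101011 = 11010101
11001000 ⊕ 01101010 = 10100010
01000000 ⊕ 10001111 = 11001111
00110000 ⊕ 01001111 = 01111111
00101111 ⊕ 01000010 = 01101101
01001100 ⊕ 10000011 = 11001111
10011000 ⊕ 01010011 = 11001011
10111001 ⊕ 00010111 = 10101110
11111101 ⊕ 00010011 = 11101110
11111001 ⊕ 10000011 = 01111010
11010110 ⊕ 01010111 = 10000001
01110101 ⊕ 00111001 = 01001100
10010100 ⊕ 10110011 = 00100111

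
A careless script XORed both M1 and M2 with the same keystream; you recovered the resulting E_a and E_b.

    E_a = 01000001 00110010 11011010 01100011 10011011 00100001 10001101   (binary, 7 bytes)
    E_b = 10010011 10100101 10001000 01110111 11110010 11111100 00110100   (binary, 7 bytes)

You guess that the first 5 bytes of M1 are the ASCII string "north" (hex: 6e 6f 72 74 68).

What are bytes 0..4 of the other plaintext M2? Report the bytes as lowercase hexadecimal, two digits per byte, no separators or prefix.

bcf8206001

First, E_a ⊕ E_b = (M1 ⊕ K) ⊕ (M2 ⊕ K) = M1 ⊕ M2, so the key drops out. Then M2 = (M1 ⊕ M2) ⊕ M1 over the first 5 bytes.
byte 0: (41 XOR 93) XOR 6e = d2 XOR 6e = bc
byte 1: (32 XOR a5) XOR 6f = 97 XOR 6f = f8
byte 2: (da XOR 88) XOR 72 = 52 XOR 72 = 20
byte 3: (63 XOR 77) XOR 74 = 14 XOR 74 = 60
byte 4: (9b XOR f2) XOR 68 = 69 XOR 68 = 01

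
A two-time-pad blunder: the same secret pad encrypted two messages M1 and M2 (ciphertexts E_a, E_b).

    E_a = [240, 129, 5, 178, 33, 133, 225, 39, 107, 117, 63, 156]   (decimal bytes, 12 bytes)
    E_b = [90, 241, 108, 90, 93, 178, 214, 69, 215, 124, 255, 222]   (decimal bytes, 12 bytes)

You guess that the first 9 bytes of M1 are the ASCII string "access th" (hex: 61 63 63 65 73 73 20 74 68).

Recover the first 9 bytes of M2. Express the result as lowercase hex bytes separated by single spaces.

cb 13 0a 8d 0f 44 17 16 d4

First, E_a ⊕ E_b = (M1 ⊕ K) ⊕ (M2 ⊕ K) = M1 ⊕ M2, so the key drops out. Then M2 = (M1 ⊕ M2) ⊕ M1 over the first 9 bytes.
byte 0: (f0 xor 5a) xor 61 = aa xor 61 = cb
byte 1: (81 xor f1) xor 63 = 70 xor 63 = 13
byte 2: (05 xor 6c) xor 63 = 69 xor 63 = 0a
byte 3: (b2 xor 5a) xor 65 = e8 xor 65 = 8d
byte 4: (21 xor 5d) xor 73 = 7c xor 73 = 0f
byte 5: (85 xor b2) xor 73 = 37 xor 73 = 44
byte 6: (e1 xor d6) xor 20 = 37 xor 20 = 17
byte 7: (27 xor 45) xor 74 = 62 xor 74 = 16
byte 8: (6b xor d7) xor 68 = bc xor 68 = d4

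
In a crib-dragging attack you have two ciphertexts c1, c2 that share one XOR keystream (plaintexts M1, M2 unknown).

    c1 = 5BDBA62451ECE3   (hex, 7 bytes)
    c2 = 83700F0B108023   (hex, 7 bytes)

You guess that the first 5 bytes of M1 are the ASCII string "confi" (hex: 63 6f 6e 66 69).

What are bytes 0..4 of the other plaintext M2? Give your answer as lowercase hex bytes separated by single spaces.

bb c4 c7 49 28

First, c1 ⊕ c2 = (M1 ⊕ K) ⊕ (M2 ⊕ K) = M1 ⊕ M2, so the key drops out. Then M2 = (M1 ⊕ M2) ⊕ M1 over the first 5 bytes.
byte 0: (5b ^ 83) ^ 63 = d8 ^ 63 = bb
byte 1: (db ^ 70) ^ 6f = ab ^ 6f = c4
byte 2: (a6 ^ 0f) ^ 6e = a9 ^ 6e = c7
byte 3: (24 ^ 0b) ^ 66 = 2f ^ 66 = 49
byte 4: (51 ^ 10) ^ 69 = 41 ^ 69 = 28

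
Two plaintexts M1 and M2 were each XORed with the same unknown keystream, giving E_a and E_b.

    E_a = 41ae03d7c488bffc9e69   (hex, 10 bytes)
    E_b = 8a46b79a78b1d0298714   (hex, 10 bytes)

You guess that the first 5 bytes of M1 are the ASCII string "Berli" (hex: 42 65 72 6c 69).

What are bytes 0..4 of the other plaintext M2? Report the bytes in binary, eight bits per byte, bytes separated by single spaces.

First, E_a ⊕ E_b = (M1 ⊕ K) ⊕ (M2 ⊕ K) = M1 ⊕ M2, so the key drops out. Then M2 = (M1 ⊕ M2) ⊕ M1 over the first 5 bytes.
byte 0: (41 XOR 8a) XOR 42 = cb XOR 42 = 89
byte 1: (ae XOR 46) XOR 65 = e8 XOR 65 = 8d
byte 2: (03 XOR b7) XOR 72 = b4 XOR 72 = c6
byte 3: (d7 XOR 9a) XOR 6c = 4d XOR 6c = 21
byte 4: (c4 XOR 78) XOR 69 = bc XOR 69 = d5

10001001 10001101 11000110 00100001 11010101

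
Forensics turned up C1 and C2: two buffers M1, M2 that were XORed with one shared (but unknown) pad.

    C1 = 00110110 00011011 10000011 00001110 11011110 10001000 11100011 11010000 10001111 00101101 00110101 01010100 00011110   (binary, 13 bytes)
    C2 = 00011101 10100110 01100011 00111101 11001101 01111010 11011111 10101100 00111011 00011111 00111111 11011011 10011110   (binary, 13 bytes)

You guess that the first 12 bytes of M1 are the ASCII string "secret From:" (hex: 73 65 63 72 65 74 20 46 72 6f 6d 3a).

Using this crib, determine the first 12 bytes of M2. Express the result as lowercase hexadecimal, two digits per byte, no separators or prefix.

First, C1 ⊕ C2 = (M1 ⊕ K) ⊕ (M2 ⊕ K) = M1 ⊕ M2, so the key drops out. Then M2 = (M1 ⊕ M2) ⊕ M1 over the first 12 bytes.
byte 0: (36 xor 1d) xor 73 = 2b xor 73 = 58
byte 1: (1b xor a6) xor 65 = bd xor 65 = d8
byte 2: (83 xor 63) xor 63 = e0 xor 63 = 83
byte 3: (0e xor 3d) xor 72 = 33 xor 72 = 41
byte 4: (de xor cd) xor 65 = 13 xor 65 = 76
byte 5: (88 xor 7a) xor 74 = f2 xor 74 = 86
byte 6: (e3 xor df) xor 20 = 3c xor 20 = 1c
byte 7: (d0 xor ac) xor 46 = 7c xor 46 = 3a
byte 8: (8f xor 3b) xor 72 = b4 xor 72 = c6
byte 9: (2d xor 1f) xor 6f = 32 xor 6f = 5d
byte 10: (35 xor 3f) xor 6d = 0a xor 6d = 67
byte 11: (54 xor db) xor 3a = 8f xor 3a = b5

58d8834176861c3ac65d67b5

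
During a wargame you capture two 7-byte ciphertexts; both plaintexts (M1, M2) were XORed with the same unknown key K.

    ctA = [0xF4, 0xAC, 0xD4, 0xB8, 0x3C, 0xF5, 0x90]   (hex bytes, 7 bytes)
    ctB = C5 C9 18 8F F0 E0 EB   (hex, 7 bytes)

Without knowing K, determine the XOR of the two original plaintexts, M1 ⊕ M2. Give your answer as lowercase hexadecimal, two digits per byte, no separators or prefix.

3165cc37cc157b

ctA ⊕ ctB = (M1 ⊕ K) ⊕ (M2 ⊕ K) = M1 ⊕ M2 — the shared key cancels under XOR.
byte 0: 11110100 ⊕ 11000101 = 00110001
byte 1: 10101100 ⊕ 11001001 = 01100101
byte 2: 11010100 ⊕ 00011000 = 11001100
byte 3: 10111000 ⊕ 10001111 = 00110111
byte 4: 00111100 ⊕ 11110000 = 11001100
byte 5: 11110101 ⊕ 11100000 = 00010101
byte 6: 10010000 ⊕ 11101011 = 01111011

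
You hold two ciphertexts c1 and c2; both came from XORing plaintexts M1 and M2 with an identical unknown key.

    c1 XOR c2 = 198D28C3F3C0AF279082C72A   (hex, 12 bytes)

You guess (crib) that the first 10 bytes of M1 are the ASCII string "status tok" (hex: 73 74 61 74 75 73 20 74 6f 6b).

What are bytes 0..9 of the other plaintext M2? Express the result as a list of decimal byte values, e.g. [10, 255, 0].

Since c1 ⊕ c2 = M1 ⊕ M2, XORing with the guessed M1 bytes yields the corresponding M2 bytes: M2 = (c1 ⊕ c2) ⊕ M1.
byte 0:  25 ⊕ 115 = 106
byte 1: 141 ⊕ 116 = 249
byte 2:  40 ⊕  97 =  73
byte 3: 195 ⊕ 116 = 183
byte 4: 243 ⊕ 117 = 134
byte 5: 192 ⊕ 115 = 179
byte 6: 175 ⊕  32 = 143
byte 7:  39 ⊕ 116 =  83
byte 8: 144 ⊕ 111 = 255
byte 9: 130 ⊕ 107 = 233

[106, 249, 73, 183, 134, 179, 143, 83, 255, 233]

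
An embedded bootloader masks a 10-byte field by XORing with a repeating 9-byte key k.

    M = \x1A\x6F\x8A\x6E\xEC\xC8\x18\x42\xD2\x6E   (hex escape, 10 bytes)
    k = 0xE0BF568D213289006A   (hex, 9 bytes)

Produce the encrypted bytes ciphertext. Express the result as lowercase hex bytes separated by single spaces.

fa d0 dc e3 cd fa 91 42 b8 8e

The 9-byte key repeats, so the effective keystream is e0 bf 56 8d 21 32 89 00 6a e0.
byte 0: 1a ⊕ e0 = fa
byte 1: 6f ⊕ bf = d0
byte 2: 8a ⊕ 56 = dc
byte 3: 6e ⊕ 8d = e3
byte 4: ec ⊕ 21 = cd
byte 5: c8 ⊕ 32 = fa
byte 6: 18 ⊕ 89 = 91
byte 7: 42 ⊕ 00 = 42
byte 8: d2 ⊕ 6a = b8
byte 9: 6e ⊕ e0 = 8e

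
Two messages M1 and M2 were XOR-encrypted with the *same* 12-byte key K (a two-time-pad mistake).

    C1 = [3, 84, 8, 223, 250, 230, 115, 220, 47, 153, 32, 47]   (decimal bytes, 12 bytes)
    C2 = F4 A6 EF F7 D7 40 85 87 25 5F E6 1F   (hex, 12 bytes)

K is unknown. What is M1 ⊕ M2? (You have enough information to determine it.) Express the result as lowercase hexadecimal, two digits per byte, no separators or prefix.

f7f2e7282da6f65b0ac6c630

C1 ⊕ C2 = (M1 ⊕ K) ⊕ (M2 ⊕ K) = M1 ⊕ M2 — the shared key cancels under XOR.
03 XOR f4 = f7
54 XOR a6 = f2
08 XOR ef = e7
df XOR f7 = 28
fa XOR d7 = 2d
e6 XOR 40 = a6
73 XOR 85 = f6
dc XOR 87 = 5b
2f XOR 25 = 0a
99 XOR 5f = c6
20 XOR e6 = c6
2f XOR 1f = 30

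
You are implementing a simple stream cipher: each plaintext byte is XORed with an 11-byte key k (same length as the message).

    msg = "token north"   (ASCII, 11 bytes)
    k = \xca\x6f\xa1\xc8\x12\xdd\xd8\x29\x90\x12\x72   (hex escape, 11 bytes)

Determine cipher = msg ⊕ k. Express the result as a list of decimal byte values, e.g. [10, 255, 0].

XOR is its own inverse, so applying the key byte-wise gives the result directly.
74 ^ ca = be
6f ^ 6f = 00
6b ^ a1 = ca
65 ^ c8 = ad
6e ^ 12 = 7c
20 ^ dd = fd
6e ^ d8 = b6
6f ^ 29 = 46
72 ^ 90 = e2
74 ^ 12 = 66
68 ^ 72 = 1a

[190, 0, 202, 173, 124, 253, 182, 70, 226, 102, 26]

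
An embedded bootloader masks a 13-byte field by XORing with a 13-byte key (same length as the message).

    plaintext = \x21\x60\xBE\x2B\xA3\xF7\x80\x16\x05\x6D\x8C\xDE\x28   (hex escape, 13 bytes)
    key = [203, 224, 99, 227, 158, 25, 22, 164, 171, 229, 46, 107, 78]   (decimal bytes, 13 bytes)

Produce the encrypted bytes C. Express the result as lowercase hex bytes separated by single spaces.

ea 80 dd c8 3d ee 96 b2 ae 88 a2 b5 66

XOR is its own inverse, so applying the key byte-wise gives the result directly.
21 xor cb = ea
60 xor e0 = 80
be xor 63 = dd
2b xor e3 = c8
a3 xor 9e = 3d
f7 xor 19 = ee
80 xor 16 = 96
16 xor a4 = b2
05 xor ab = ae
6d xor e5 = 88
8c xor 2e = a2
de xor 6b = b5
28 xor 4e = 66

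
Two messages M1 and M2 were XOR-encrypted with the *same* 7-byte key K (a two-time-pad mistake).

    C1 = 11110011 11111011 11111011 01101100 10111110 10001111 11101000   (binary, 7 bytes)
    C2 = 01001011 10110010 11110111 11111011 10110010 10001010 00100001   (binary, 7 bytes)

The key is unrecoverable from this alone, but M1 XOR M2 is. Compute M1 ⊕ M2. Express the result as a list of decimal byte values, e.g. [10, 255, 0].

[184, 73, 12, 151, 12, 5, 201]

C1 ⊕ C2 = (M1 ⊕ K) ⊕ (M2 ⊕ K) = M1 ⊕ M2 — the shared key cancels under XOR.
byte 0: f3 xor 4b = b8
byte 1: fb xor b2 = 49
byte 2: fb xor f7 = 0c
byte 3: 6c xor fb = 97
byte 4: be xor b2 = 0c
byte 5: 8f xor 8a = 05
byte 6: e8 xor 21 = c9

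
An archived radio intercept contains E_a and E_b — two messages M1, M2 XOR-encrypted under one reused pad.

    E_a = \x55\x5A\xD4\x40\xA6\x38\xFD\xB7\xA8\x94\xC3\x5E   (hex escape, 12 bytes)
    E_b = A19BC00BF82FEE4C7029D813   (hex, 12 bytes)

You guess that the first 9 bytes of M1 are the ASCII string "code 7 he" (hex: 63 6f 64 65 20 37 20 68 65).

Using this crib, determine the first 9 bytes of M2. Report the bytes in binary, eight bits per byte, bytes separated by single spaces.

10010111 10101110 01110000 00101110 01111110 00100000 00110011 10010011 10111101

First, E_a ⊕ E_b = (M1 ⊕ K) ⊕ (M2 ⊕ K) = M1 ⊕ M2, so the key drops out. Then M2 = (M1 ⊕ M2) ⊕ M1 over the first 9 bytes.
byte 0: (55 ^ a1) ^ 63 = f4 ^ 63 = 97
byte 1: (5a ^ 9b) ^ 6f = c1 ^ 6f = ae
byte 2: (d4 ^ c0) ^ 64 = 14 ^ 64 = 70
byte 3: (40 ^ 0b) ^ 65 = 4b ^ 65 = 2e
byte 4: (a6 ^ f8) ^ 20 = 5e ^ 20 = 7e
byte 5: (38 ^ 2f) ^ 37 = 17 ^ 37 = 20
byte 6: (fd ^ ee) ^ 20 = 13 ^ 20 = 33
byte 7: (b7 ^ 4c) ^ 68 = fb ^ 68 = 93
byte 8: (a8 ^ 70) ^ 65 = d8 ^ 65 = bd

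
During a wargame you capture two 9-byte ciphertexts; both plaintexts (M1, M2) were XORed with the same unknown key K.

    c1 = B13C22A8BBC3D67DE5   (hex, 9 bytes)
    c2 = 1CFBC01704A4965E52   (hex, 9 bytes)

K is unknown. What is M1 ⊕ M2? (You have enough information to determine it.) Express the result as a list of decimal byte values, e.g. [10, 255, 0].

c1 ⊕ c2 = (M1 ⊕ K) ⊕ (M2 ⊕ K) = M1 ⊕ M2 — the shared key cancels under XOR.
177 xor  28 = 173
 60 xor 251 = 199
 34 xor 192 = 226
168 xor  23 = 191
187 xor   4 = 191
195 xor 164 = 103
214 xor 150 =  64
125 xor  94 =  35
229 xor  82 = 183

[173, 199, 226, 191, 191, 103, 64, 35, 183]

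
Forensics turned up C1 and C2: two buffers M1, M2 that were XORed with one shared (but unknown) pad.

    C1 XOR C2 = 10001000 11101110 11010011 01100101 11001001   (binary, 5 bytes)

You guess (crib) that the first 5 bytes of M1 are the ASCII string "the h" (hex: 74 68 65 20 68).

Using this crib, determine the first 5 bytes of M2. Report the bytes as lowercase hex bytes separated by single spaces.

fc 86 b6 45 a1

Since C1 ⊕ C2 = M1 ⊕ M2, XORing with the guessed M1 bytes yields the corresponding M2 bytes: M2 = (C1 ⊕ C2) ⊕ M1.
136 ⊕ 116 = 252
238 ⊕ 104 = 134
211 ⊕ 101 = 182
101 ⊕  32 =  69
201 ⊕ 104 = 161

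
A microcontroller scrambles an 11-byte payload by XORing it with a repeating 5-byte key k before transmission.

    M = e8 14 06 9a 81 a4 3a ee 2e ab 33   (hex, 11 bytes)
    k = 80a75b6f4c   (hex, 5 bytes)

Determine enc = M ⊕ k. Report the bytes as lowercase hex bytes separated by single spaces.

68 b3 5d f5 cd 24 9d b5 41 e7 b3

The 5-byte key repeats, so the effective keystream is 80 a7 5b 6f 4c 80 a7 5b 6f 4c 80.
byte 0: e8 ⊕ 80 = 68
byte 1: 14 ⊕ a7 = b3
byte 2: 06 ⊕ 5b = 5d
byte 3: 9a ⊕ 6f = f5
byte 4: 81 ⊕ 4c = cd
byte 5: a4 ⊕ 80 = 24
byte 6: 3a ⊕ a7 = 9d
byte 7: ee ⊕ 5b = b5
byte 8: 2e ⊕ 6f = 41
byte 9: ab ⊕ 4c = e7
byte 10: 33 ⊕ 80 = b3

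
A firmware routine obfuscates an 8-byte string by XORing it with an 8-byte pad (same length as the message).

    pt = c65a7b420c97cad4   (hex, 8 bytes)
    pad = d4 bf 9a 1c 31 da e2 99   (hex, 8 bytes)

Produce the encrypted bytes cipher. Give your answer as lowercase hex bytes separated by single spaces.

12 e5 e1 5e 3d 4d 28 4d

XOR is its own inverse, so applying the key byte-wise gives the result directly.
11000110 ^ 11010100 = 00010010
01011010 ^ 10111111 = 11100101
01111011 ^ 10011010 = 11100001
01000010 ^ 00011100 = 01011110
00001100 ^ 00110001 = 00111101
10010111 ^ 11011010 = 01001101
11001010 ^ 11100010 = 00101000
11010100 ^ 10011001 = 01001101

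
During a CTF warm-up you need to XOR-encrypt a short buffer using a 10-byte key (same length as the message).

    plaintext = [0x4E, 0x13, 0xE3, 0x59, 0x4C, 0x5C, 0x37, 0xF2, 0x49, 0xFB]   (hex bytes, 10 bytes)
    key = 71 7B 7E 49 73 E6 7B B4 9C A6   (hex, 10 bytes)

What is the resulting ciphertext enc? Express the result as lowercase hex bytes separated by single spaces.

3f 68 9d 10 3f ba 4c 46 d5 5d

XOR is its own inverse, so applying the key byte-wise gives the result directly.
byte 0: 01001110 ^ 01110001 = 00111111
byte 1: 00010011 ^ 01111011 = 01101000
byte 2: 11100011 ^ 01111110 = 10011101
byte 3: 01011001 ^ 01001001 = 00010000
byte 4: 01001100 ^ 01110011 = 00111111
byte 5: 01011100 ^ 11100110 = 10111010
byte 6: 00110111 ^ 01111011 = 01001100
byte 7: 11110010 ^ 10110100 = 01000110
byte 8: 01001001 ^ 10011100 = 11010101
byte 9: 11111011 ^ 10100110 = 01011101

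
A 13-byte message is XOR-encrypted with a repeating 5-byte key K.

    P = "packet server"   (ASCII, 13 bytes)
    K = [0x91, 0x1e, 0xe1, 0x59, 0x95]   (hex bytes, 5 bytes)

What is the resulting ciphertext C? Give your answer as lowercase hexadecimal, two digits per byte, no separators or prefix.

e17f8232f0e53e923ce7e77b93

The 5-byte key repeats, so the effective keystream is 91 1e e1 59 95 91 1e e1 59 95 91 1e e1.
byte 0: 01110000 xor 10010001 = 11100001
byte 1: 01100001 xor 00011110 = 01111111
byte 2: 01100011 xor 11100001 = 10000010
byte 3: 01101011 xor 01011001 = 00110010
byte 4: 01100101 xor 10010101 = 11110000
byte 5: 01110100 xor 10010001 = 11100101
byte 6: 00100000 xor 00011110 = 00111110
byte 7: 01110011 xor 11100001 = 10010010
byte 8: 01100101 xor 01011001 = 00111100
byte 9: 01110010 xor 10010101 = 11100111
byte 10: 01110110 xor 10010001 = 11100111
byte 11: 01100101 xor 00011110 = 01111011
byte 12: 01110010 xor 11100001 = 10010011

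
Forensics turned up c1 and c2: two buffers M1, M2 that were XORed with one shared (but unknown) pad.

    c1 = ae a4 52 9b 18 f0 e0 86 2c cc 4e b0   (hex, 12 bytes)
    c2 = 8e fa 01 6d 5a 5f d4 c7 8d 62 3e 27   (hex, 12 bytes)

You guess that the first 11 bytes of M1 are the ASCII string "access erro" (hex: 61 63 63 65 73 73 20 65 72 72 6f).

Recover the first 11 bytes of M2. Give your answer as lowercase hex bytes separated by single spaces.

First, c1 ⊕ c2 = (M1 ⊕ K) ⊕ (M2 ⊕ K) = M1 ⊕ M2, so the key drops out. Then M2 = (M1 ⊕ M2) ⊕ M1 over the first 11 bytes.
byte 0: (ae XOR 8e) XOR 61 = 20 XOR 61 = 41
byte 1: (a4 XOR fa) XOR 63 = 5e XOR 63 = 3d
byte 2: (52 XOR 01) XOR 63 = 53 XOR 63 = 30
byte 3: (9b XOR 6d) XOR 65 = f6 XOR 65 = 93
byte 4: (18 XOR 5a) XOR 73 = 42 XOR 73 = 31
byte 5: (f0 XOR 5f) XOR 73 = af XOR 73 = dc
byte 6: (e0 XOR d4) XOR 20 = 34 XOR 20 = 14
byte 7: (86 XOR c7) XOR 65 = 41 XOR 65 = 24
byte 8: (2c XOR 8d) XOR 72 = a1 XOR 72 = d3
byte 9: (cc XOR 62) XOR 72 = ae XOR 72 = dc
byte 10: (4e XOR 3e) XOR 6f = 70 XOR 6f = 1f

41 3d 30 93 31 dc 14 24 d3 dc 1f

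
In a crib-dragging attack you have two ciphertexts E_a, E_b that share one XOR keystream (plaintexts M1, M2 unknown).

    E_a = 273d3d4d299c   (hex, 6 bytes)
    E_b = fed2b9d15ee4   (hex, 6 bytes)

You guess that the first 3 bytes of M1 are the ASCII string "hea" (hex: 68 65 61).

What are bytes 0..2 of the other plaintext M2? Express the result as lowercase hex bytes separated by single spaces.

First, E_a ⊕ E_b = (M1 ⊕ K) ⊕ (M2 ⊕ K) = M1 ⊕ M2, so the key drops out. Then M2 = (M1 ⊕ M2) ⊕ M1 over the first 3 bytes.
byte 0: (27 XOR fe) XOR 68 = d9 XOR 68 = b1
byte 1: (3d XOR d2) XOR 65 = ef XOR 65 = 8a
byte 2: (3d XOR b9) XOR 61 = 84 XOR 61 = e5

b1 8a e5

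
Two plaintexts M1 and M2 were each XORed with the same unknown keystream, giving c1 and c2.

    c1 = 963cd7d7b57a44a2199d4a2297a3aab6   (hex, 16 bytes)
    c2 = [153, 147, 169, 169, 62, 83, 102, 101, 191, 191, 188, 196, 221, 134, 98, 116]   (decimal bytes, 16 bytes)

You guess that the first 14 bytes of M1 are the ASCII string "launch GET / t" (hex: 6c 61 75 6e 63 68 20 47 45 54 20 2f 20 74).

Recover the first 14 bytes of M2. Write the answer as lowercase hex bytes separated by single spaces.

First, c1 ⊕ c2 = (M1 ⊕ K) ⊕ (M2 ⊕ K) = M1 ⊕ M2, so the key drops out. Then M2 = (M1 ⊕ M2) ⊕ M1 over the first 14 bytes.
byte 0: (96 ⊕ 99) ⊕ 6c = 0f ⊕ 6c = 63
byte 1: (3c ⊕ 93) ⊕ 61 = af ⊕ 61 = ce
byte 2: (d7 ⊕ a9) ⊕ 75 = 7e ⊕ 75 = 0b
byte 3: (d7 ⊕ a9) ⊕ 6e = 7e ⊕ 6e = 10
byte 4: (b5 ⊕ 3e) ⊕ 63 = 8b ⊕ 63 = e8
byte 5: (7a ⊕ 53) ⊕ 68 = 29 ⊕ 68 = 41
byte 6: (44 ⊕ 66) ⊕ 20 = 22 ⊕ 20 = 02
byte 7: (a2 ⊕ 65) ⊕ 47 = c7 ⊕ 47 = 80
byte 8: (19 ⊕ bf) ⊕ 45 = a6 ⊕ 45 = e3
byte 9: (9d ⊕ bf) ⊕ 54 = 22 ⊕ 54 = 76
byte 10: (4a ⊕ bc) ⊕ 20 = f6 ⊕ 20 = d6
byte 11: (22 ⊕ c4) ⊕ 2f = e6 ⊕ 2f = c9
byte 12: (97 ⊕ dd) ⊕ 20 = 4a ⊕ 20 = 6a
byte 13: (a3 ⊕ 86) ⊕ 74 = 25 ⊕ 74 = 51

63 ce 0b 10 e8 41 02 80 e3 76 d6 c9 6a 51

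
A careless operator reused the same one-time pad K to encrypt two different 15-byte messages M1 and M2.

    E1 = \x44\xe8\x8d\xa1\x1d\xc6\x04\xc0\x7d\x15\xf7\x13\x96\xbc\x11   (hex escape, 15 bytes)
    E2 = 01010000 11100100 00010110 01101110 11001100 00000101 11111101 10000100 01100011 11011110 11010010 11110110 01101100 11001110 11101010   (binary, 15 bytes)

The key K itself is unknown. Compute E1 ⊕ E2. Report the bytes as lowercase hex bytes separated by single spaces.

14 0c 9b cf d1 c3 f9 44 1e cb 25 e5 fa 72 fb

E1 ⊕ E2 = (M1 ⊕ K) ⊕ (M2 ⊕ K) = M1 ⊕ M2 — the shared key cancels under XOR.
byte 0: 44 ^ 50 = 14
byte 1: e8 ^ e4 = 0c
byte 2: 8d ^ 16 = 9b
byte 3: a1 ^ 6e = cf
byte 4: 1d ^ cc = d1
byte 5: c6 ^ 05 = c3
byte 6: 04 ^ fd = f9
byte 7: c0 ^ 84 = 44
byte 8: 7d ^ 63 = 1e
byte 9: 15 ^ de = cb
byte 10: f7 ^ d2 = 25
byte 11: 13 ^ f6 = e5
byte 12: 96 ^ 6c = fa
byte 13: bc ^ ce = 72
byte 14: 11 ^ ea = fb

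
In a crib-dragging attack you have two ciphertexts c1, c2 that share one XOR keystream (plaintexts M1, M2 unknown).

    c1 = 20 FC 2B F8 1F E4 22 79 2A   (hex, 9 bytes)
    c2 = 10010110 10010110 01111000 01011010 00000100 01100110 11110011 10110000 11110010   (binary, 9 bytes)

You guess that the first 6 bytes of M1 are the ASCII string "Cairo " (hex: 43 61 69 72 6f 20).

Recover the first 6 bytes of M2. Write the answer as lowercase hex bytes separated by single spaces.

f5 0b 3a d0 74 a2

First, c1 ⊕ c2 = (M1 ⊕ K) ⊕ (M2 ⊕ K) = M1 ⊕ M2, so the key drops out. Then M2 = (M1 ⊕ M2) ⊕ M1 over the first 6 bytes.
byte 0: (20 ⊕ 96) ⊕ 43 = b6 ⊕ 43 = f5
byte 1: (fc ⊕ 96) ⊕ 61 = 6a ⊕ 61 = 0b
byte 2: (2b ⊕ 78) ⊕ 69 = 53 ⊕ 69 = 3a
byte 3: (f8 ⊕ 5a) ⊕ 72 = a2 ⊕ 72 = d0
byte 4: (1f ⊕ 04) ⊕ 6f = 1b ⊕ 6f = 74
byte 5: (e4 ⊕ 66) ⊕ 20 = 82 ⊕ 20 = a2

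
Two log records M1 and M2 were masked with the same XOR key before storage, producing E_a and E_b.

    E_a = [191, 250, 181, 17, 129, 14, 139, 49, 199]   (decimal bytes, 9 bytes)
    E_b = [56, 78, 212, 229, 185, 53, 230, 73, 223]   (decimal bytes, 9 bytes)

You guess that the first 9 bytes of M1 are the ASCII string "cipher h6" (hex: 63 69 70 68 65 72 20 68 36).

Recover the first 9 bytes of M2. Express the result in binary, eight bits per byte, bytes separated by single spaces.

11100100 11011101 00010001 10011100 01011101 01001001 01001101 00010000 00101110

First, E_a ⊕ E_b = (M1 ⊕ K) ⊕ (M2 ⊕ K) = M1 ⊕ M2, so the key drops out. Then M2 = (M1 ⊕ M2) ⊕ M1 over the first 9 bytes.
byte 0: (bf XOR 38) XOR 63 = 87 XOR 63 = e4
byte 1: (fa XOR 4e) XOR 69 = b4 XOR 69 = dd
byte 2: (b5 XOR d4) XOR 70 = 61 XOR 70 = 11
byte 3: (11 XOR e5) XOR 68 = f4 XOR 68 = 9c
byte 4: (81 XOR b9) XOR 65 = 38 XOR 65 = 5d
byte 5: (0e XOR 35) XOR 72 = 3b XOR 72 = 49
byte 6: (8b XOR e6) XOR 20 = 6d XOR 20 = 4d
byte 7: (31 XOR 49) XOR 68 = 78 XOR 68 = 10
byte 8: (c7 XOR df) XOR 36 = 18 XOR 36 = 2e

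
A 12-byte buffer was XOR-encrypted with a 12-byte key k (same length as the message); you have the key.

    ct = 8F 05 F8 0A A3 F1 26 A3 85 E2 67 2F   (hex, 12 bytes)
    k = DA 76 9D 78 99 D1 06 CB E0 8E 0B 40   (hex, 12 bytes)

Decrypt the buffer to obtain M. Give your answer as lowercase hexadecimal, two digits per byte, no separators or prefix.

557365723a202068656c6c6f

8f ⊕ da = 55
05 ⊕ 76 = 73
f8 ⊕ 9d = 65
0a ⊕ 78 = 72
a3 ⊕ 99 = 3a
f1 ⊕ d1 = 20
26 ⊕ 06 = 20
a3 ⊕ cb = 68
85 ⊕ e0 = 65
e2 ⊕ 8e = 6c
67 ⊕ 0b = 6c
2f ⊕ 40 = 6f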